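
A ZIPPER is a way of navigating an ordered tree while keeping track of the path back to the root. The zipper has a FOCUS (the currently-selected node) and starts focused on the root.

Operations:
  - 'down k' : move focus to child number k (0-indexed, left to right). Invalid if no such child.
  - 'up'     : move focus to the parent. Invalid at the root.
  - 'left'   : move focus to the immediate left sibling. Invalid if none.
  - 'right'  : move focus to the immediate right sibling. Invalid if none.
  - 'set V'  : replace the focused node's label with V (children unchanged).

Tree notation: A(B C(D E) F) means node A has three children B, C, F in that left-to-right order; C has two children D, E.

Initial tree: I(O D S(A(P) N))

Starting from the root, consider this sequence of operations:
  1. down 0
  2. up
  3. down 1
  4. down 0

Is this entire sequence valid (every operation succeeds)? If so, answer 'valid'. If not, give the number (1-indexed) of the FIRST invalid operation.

Answer: 4

Derivation:
Step 1 (down 0): focus=O path=0 depth=1 children=[] left=[] right=['D', 'S'] parent=I
Step 2 (up): focus=I path=root depth=0 children=['O', 'D', 'S'] (at root)
Step 3 (down 1): focus=D path=1 depth=1 children=[] left=['O'] right=['S'] parent=I
Step 4 (down 0): INVALID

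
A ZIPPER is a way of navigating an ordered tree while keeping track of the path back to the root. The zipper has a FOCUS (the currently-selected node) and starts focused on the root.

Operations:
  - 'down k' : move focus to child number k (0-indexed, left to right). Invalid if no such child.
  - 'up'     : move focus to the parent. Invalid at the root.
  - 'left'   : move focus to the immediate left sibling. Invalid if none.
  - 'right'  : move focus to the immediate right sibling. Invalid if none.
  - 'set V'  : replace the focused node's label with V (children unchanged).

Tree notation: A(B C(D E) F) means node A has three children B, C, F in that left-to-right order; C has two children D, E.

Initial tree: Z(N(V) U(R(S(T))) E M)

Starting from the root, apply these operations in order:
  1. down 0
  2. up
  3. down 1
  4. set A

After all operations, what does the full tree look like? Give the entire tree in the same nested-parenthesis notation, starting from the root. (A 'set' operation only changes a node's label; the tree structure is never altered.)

Step 1 (down 0): focus=N path=0 depth=1 children=['V'] left=[] right=['U', 'E', 'M'] parent=Z
Step 2 (up): focus=Z path=root depth=0 children=['N', 'U', 'E', 'M'] (at root)
Step 3 (down 1): focus=U path=1 depth=1 children=['R'] left=['N'] right=['E', 'M'] parent=Z
Step 4 (set A): focus=A path=1 depth=1 children=['R'] left=['N'] right=['E', 'M'] parent=Z

Answer: Z(N(V) A(R(S(T))) E M)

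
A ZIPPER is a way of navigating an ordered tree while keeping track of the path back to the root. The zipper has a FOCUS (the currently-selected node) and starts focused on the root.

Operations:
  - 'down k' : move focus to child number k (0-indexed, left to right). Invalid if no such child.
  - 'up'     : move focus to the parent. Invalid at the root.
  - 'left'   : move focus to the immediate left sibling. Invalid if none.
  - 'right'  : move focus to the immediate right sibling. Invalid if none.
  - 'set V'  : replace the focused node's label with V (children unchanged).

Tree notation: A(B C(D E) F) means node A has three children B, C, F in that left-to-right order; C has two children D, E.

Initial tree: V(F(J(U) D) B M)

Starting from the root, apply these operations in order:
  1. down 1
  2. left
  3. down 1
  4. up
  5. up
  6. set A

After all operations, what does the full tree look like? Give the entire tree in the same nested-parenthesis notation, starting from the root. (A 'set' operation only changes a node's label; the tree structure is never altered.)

Answer: A(F(J(U) D) B M)

Derivation:
Step 1 (down 1): focus=B path=1 depth=1 children=[] left=['F'] right=['M'] parent=V
Step 2 (left): focus=F path=0 depth=1 children=['J', 'D'] left=[] right=['B', 'M'] parent=V
Step 3 (down 1): focus=D path=0/1 depth=2 children=[] left=['J'] right=[] parent=F
Step 4 (up): focus=F path=0 depth=1 children=['J', 'D'] left=[] right=['B', 'M'] parent=V
Step 5 (up): focus=V path=root depth=0 children=['F', 'B', 'M'] (at root)
Step 6 (set A): focus=A path=root depth=0 children=['F', 'B', 'M'] (at root)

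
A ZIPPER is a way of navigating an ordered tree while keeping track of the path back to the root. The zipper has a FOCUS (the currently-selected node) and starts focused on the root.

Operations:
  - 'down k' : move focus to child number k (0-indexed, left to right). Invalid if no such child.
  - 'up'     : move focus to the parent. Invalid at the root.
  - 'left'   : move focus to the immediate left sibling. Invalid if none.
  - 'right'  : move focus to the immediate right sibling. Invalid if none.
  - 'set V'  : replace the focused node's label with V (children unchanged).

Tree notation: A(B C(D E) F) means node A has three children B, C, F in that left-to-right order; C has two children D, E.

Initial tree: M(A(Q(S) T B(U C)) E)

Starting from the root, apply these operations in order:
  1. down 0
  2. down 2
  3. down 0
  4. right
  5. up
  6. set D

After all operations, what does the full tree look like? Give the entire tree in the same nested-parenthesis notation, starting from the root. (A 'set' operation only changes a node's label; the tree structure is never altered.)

Step 1 (down 0): focus=A path=0 depth=1 children=['Q', 'T', 'B'] left=[] right=['E'] parent=M
Step 2 (down 2): focus=B path=0/2 depth=2 children=['U', 'C'] left=['Q', 'T'] right=[] parent=A
Step 3 (down 0): focus=U path=0/2/0 depth=3 children=[] left=[] right=['C'] parent=B
Step 4 (right): focus=C path=0/2/1 depth=3 children=[] left=['U'] right=[] parent=B
Step 5 (up): focus=B path=0/2 depth=2 children=['U', 'C'] left=['Q', 'T'] right=[] parent=A
Step 6 (set D): focus=D path=0/2 depth=2 children=['U', 'C'] left=['Q', 'T'] right=[] parent=A

Answer: M(A(Q(S) T D(U C)) E)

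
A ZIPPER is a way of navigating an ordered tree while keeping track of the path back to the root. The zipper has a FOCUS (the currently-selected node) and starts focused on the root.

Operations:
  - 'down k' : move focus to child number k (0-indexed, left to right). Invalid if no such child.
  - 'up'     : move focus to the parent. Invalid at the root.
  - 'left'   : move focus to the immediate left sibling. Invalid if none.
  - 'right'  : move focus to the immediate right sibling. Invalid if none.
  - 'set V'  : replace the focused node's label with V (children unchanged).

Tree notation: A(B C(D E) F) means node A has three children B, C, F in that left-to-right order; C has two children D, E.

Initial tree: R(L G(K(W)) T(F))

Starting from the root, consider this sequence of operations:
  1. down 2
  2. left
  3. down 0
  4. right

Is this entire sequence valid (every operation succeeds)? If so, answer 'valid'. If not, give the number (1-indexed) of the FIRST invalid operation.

Answer: 4

Derivation:
Step 1 (down 2): focus=T path=2 depth=1 children=['F'] left=['L', 'G'] right=[] parent=R
Step 2 (left): focus=G path=1 depth=1 children=['K'] left=['L'] right=['T'] parent=R
Step 3 (down 0): focus=K path=1/0 depth=2 children=['W'] left=[] right=[] parent=G
Step 4 (right): INVALID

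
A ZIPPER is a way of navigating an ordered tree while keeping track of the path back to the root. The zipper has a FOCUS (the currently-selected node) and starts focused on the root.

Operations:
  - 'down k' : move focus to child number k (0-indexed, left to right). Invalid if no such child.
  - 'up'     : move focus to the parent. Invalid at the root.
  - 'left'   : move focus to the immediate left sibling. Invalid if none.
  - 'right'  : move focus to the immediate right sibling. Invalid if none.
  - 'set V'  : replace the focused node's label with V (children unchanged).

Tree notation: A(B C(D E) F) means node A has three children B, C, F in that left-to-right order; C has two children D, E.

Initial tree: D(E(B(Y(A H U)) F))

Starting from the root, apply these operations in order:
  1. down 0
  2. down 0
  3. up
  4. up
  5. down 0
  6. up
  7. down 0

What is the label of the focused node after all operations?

Step 1 (down 0): focus=E path=0 depth=1 children=['B', 'F'] left=[] right=[] parent=D
Step 2 (down 0): focus=B path=0/0 depth=2 children=['Y'] left=[] right=['F'] parent=E
Step 3 (up): focus=E path=0 depth=1 children=['B', 'F'] left=[] right=[] parent=D
Step 4 (up): focus=D path=root depth=0 children=['E'] (at root)
Step 5 (down 0): focus=E path=0 depth=1 children=['B', 'F'] left=[] right=[] parent=D
Step 6 (up): focus=D path=root depth=0 children=['E'] (at root)
Step 7 (down 0): focus=E path=0 depth=1 children=['B', 'F'] left=[] right=[] parent=D

Answer: E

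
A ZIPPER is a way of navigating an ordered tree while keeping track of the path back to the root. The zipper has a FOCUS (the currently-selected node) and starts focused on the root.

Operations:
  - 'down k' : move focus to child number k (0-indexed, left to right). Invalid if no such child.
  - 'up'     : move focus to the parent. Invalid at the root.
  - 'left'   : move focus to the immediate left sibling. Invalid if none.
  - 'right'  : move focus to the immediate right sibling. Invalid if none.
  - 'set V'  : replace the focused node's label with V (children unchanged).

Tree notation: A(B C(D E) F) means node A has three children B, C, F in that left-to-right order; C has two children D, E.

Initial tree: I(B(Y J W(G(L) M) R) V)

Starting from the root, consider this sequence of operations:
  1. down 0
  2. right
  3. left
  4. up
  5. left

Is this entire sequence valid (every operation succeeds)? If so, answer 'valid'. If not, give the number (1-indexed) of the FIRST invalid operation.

Step 1 (down 0): focus=B path=0 depth=1 children=['Y', 'J', 'W', 'R'] left=[] right=['V'] parent=I
Step 2 (right): focus=V path=1 depth=1 children=[] left=['B'] right=[] parent=I
Step 3 (left): focus=B path=0 depth=1 children=['Y', 'J', 'W', 'R'] left=[] right=['V'] parent=I
Step 4 (up): focus=I path=root depth=0 children=['B', 'V'] (at root)
Step 5 (left): INVALID

Answer: 5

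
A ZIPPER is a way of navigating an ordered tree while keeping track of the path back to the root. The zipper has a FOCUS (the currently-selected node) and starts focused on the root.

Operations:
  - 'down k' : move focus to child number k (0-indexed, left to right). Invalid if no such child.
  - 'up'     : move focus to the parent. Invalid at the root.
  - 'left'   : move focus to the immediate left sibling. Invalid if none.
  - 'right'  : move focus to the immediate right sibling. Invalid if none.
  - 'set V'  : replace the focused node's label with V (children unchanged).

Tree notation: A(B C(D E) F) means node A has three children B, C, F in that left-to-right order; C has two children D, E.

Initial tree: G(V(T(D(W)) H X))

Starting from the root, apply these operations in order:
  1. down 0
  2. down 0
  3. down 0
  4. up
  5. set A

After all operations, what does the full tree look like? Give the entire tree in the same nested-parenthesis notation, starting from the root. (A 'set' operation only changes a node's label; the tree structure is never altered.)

Answer: G(V(A(D(W)) H X))

Derivation:
Step 1 (down 0): focus=V path=0 depth=1 children=['T', 'H', 'X'] left=[] right=[] parent=G
Step 2 (down 0): focus=T path=0/0 depth=2 children=['D'] left=[] right=['H', 'X'] parent=V
Step 3 (down 0): focus=D path=0/0/0 depth=3 children=['W'] left=[] right=[] parent=T
Step 4 (up): focus=T path=0/0 depth=2 children=['D'] left=[] right=['H', 'X'] parent=V
Step 5 (set A): focus=A path=0/0 depth=2 children=['D'] left=[] right=['H', 'X'] parent=V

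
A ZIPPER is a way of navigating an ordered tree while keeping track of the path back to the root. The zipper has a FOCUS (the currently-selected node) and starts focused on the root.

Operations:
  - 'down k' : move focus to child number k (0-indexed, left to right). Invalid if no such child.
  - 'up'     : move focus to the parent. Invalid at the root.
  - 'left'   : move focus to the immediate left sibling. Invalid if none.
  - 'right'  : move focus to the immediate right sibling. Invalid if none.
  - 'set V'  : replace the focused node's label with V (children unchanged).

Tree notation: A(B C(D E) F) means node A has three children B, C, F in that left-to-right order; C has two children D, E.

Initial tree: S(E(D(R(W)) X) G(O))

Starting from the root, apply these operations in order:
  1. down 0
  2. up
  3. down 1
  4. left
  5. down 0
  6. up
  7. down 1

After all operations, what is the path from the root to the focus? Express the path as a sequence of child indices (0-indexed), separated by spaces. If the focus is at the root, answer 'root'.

Step 1 (down 0): focus=E path=0 depth=1 children=['D', 'X'] left=[] right=['G'] parent=S
Step 2 (up): focus=S path=root depth=0 children=['E', 'G'] (at root)
Step 3 (down 1): focus=G path=1 depth=1 children=['O'] left=['E'] right=[] parent=S
Step 4 (left): focus=E path=0 depth=1 children=['D', 'X'] left=[] right=['G'] parent=S
Step 5 (down 0): focus=D path=0/0 depth=2 children=['R'] left=[] right=['X'] parent=E
Step 6 (up): focus=E path=0 depth=1 children=['D', 'X'] left=[] right=['G'] parent=S
Step 7 (down 1): focus=X path=0/1 depth=2 children=[] left=['D'] right=[] parent=E

Answer: 0 1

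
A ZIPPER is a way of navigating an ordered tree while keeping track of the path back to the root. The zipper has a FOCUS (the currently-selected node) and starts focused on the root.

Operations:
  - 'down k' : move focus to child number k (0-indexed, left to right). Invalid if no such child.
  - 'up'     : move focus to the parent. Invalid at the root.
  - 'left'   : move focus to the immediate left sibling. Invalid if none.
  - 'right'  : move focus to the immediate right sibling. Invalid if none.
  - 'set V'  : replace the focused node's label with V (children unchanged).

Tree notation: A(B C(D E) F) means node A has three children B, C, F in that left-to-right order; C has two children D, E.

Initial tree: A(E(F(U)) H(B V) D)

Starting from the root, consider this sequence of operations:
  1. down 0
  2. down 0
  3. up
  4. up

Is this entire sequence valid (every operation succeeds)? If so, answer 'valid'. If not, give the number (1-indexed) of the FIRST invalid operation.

Answer: valid

Derivation:
Step 1 (down 0): focus=E path=0 depth=1 children=['F'] left=[] right=['H', 'D'] parent=A
Step 2 (down 0): focus=F path=0/0 depth=2 children=['U'] left=[] right=[] parent=E
Step 3 (up): focus=E path=0 depth=1 children=['F'] left=[] right=['H', 'D'] parent=A
Step 4 (up): focus=A path=root depth=0 children=['E', 'H', 'D'] (at root)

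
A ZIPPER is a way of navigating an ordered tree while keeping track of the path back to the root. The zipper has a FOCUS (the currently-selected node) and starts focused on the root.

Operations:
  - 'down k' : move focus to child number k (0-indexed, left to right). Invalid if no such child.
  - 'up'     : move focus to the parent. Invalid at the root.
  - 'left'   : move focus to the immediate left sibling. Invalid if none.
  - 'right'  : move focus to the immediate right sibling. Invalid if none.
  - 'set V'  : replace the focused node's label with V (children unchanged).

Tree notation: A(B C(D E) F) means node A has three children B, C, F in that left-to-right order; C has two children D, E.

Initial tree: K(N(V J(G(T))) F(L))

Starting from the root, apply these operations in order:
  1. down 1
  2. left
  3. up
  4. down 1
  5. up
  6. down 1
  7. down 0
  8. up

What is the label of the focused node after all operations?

Answer: F

Derivation:
Step 1 (down 1): focus=F path=1 depth=1 children=['L'] left=['N'] right=[] parent=K
Step 2 (left): focus=N path=0 depth=1 children=['V', 'J'] left=[] right=['F'] parent=K
Step 3 (up): focus=K path=root depth=0 children=['N', 'F'] (at root)
Step 4 (down 1): focus=F path=1 depth=1 children=['L'] left=['N'] right=[] parent=K
Step 5 (up): focus=K path=root depth=0 children=['N', 'F'] (at root)
Step 6 (down 1): focus=F path=1 depth=1 children=['L'] left=['N'] right=[] parent=K
Step 7 (down 0): focus=L path=1/0 depth=2 children=[] left=[] right=[] parent=F
Step 8 (up): focus=F path=1 depth=1 children=['L'] left=['N'] right=[] parent=K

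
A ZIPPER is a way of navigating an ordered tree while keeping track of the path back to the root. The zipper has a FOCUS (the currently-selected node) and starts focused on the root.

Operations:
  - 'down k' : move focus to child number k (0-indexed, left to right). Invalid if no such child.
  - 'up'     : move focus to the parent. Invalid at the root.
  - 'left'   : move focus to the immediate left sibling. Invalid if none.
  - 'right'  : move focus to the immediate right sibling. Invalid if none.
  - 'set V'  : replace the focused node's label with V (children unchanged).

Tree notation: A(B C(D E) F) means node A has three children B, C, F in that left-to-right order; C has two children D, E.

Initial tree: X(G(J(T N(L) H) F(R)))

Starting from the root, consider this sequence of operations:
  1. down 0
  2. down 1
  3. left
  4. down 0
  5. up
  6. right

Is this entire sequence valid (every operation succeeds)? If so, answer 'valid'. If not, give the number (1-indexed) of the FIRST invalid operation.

Answer: valid

Derivation:
Step 1 (down 0): focus=G path=0 depth=1 children=['J', 'F'] left=[] right=[] parent=X
Step 2 (down 1): focus=F path=0/1 depth=2 children=['R'] left=['J'] right=[] parent=G
Step 3 (left): focus=J path=0/0 depth=2 children=['T', 'N', 'H'] left=[] right=['F'] parent=G
Step 4 (down 0): focus=T path=0/0/0 depth=3 children=[] left=[] right=['N', 'H'] parent=J
Step 5 (up): focus=J path=0/0 depth=2 children=['T', 'N', 'H'] left=[] right=['F'] parent=G
Step 6 (right): focus=F path=0/1 depth=2 children=['R'] left=['J'] right=[] parent=G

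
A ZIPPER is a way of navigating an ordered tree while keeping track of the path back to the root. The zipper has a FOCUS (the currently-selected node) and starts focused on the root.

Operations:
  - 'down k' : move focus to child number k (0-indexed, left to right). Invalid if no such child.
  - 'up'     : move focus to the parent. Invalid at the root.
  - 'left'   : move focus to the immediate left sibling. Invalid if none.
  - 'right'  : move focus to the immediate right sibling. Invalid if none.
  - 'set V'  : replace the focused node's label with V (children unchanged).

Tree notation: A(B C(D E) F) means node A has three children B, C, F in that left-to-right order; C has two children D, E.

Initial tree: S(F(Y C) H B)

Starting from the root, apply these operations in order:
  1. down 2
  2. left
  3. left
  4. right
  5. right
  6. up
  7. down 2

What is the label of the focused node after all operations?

Step 1 (down 2): focus=B path=2 depth=1 children=[] left=['F', 'H'] right=[] parent=S
Step 2 (left): focus=H path=1 depth=1 children=[] left=['F'] right=['B'] parent=S
Step 3 (left): focus=F path=0 depth=1 children=['Y', 'C'] left=[] right=['H', 'B'] parent=S
Step 4 (right): focus=H path=1 depth=1 children=[] left=['F'] right=['B'] parent=S
Step 5 (right): focus=B path=2 depth=1 children=[] left=['F', 'H'] right=[] parent=S
Step 6 (up): focus=S path=root depth=0 children=['F', 'H', 'B'] (at root)
Step 7 (down 2): focus=B path=2 depth=1 children=[] left=['F', 'H'] right=[] parent=S

Answer: B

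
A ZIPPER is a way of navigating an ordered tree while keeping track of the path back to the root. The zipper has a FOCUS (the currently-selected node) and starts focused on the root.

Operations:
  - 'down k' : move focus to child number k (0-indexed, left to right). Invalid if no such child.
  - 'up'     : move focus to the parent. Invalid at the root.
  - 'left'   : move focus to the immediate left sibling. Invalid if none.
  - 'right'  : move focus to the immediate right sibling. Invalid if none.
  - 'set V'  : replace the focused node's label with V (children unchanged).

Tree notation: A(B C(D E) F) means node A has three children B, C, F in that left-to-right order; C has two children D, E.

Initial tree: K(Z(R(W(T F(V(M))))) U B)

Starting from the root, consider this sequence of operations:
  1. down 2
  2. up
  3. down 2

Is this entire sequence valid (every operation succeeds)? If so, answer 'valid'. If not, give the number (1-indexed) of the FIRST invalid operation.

Answer: valid

Derivation:
Step 1 (down 2): focus=B path=2 depth=1 children=[] left=['Z', 'U'] right=[] parent=K
Step 2 (up): focus=K path=root depth=0 children=['Z', 'U', 'B'] (at root)
Step 3 (down 2): focus=B path=2 depth=1 children=[] left=['Z', 'U'] right=[] parent=K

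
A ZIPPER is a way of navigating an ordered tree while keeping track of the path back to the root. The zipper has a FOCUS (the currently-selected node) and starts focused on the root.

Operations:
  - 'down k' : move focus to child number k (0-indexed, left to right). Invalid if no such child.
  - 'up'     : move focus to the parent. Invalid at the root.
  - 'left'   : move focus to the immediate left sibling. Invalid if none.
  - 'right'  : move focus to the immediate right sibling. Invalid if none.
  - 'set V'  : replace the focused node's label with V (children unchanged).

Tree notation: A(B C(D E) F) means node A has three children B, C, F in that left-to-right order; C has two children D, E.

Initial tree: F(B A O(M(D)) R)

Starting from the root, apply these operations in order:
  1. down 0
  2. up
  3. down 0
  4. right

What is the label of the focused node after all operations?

Answer: A

Derivation:
Step 1 (down 0): focus=B path=0 depth=1 children=[] left=[] right=['A', 'O', 'R'] parent=F
Step 2 (up): focus=F path=root depth=0 children=['B', 'A', 'O', 'R'] (at root)
Step 3 (down 0): focus=B path=0 depth=1 children=[] left=[] right=['A', 'O', 'R'] parent=F
Step 4 (right): focus=A path=1 depth=1 children=[] left=['B'] right=['O', 'R'] parent=F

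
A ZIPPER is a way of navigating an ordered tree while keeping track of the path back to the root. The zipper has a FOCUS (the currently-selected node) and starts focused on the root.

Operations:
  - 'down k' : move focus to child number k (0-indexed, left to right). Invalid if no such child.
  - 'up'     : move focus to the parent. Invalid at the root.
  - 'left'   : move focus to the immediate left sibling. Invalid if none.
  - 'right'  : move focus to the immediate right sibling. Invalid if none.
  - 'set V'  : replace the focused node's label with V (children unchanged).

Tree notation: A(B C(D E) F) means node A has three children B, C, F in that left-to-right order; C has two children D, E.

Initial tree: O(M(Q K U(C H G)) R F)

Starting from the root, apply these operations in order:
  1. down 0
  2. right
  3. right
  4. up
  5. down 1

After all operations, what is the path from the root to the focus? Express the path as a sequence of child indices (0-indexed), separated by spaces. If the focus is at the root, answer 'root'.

Step 1 (down 0): focus=M path=0 depth=1 children=['Q', 'K', 'U'] left=[] right=['R', 'F'] parent=O
Step 2 (right): focus=R path=1 depth=1 children=[] left=['M'] right=['F'] parent=O
Step 3 (right): focus=F path=2 depth=1 children=[] left=['M', 'R'] right=[] parent=O
Step 4 (up): focus=O path=root depth=0 children=['M', 'R', 'F'] (at root)
Step 5 (down 1): focus=R path=1 depth=1 children=[] left=['M'] right=['F'] parent=O

Answer: 1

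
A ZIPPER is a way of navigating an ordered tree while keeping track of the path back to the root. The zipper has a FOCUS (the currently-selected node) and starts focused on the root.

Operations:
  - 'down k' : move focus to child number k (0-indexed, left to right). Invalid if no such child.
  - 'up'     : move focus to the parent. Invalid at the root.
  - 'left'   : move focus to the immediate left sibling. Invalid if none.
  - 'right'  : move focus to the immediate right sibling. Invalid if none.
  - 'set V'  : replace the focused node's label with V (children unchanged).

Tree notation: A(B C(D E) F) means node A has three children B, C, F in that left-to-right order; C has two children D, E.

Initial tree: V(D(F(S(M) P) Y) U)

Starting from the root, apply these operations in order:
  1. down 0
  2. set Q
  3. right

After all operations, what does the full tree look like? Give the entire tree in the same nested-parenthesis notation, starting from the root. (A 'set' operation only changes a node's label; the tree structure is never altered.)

Answer: V(Q(F(S(M) P) Y) U)

Derivation:
Step 1 (down 0): focus=D path=0 depth=1 children=['F', 'Y'] left=[] right=['U'] parent=V
Step 2 (set Q): focus=Q path=0 depth=1 children=['F', 'Y'] left=[] right=['U'] parent=V
Step 3 (right): focus=U path=1 depth=1 children=[] left=['Q'] right=[] parent=V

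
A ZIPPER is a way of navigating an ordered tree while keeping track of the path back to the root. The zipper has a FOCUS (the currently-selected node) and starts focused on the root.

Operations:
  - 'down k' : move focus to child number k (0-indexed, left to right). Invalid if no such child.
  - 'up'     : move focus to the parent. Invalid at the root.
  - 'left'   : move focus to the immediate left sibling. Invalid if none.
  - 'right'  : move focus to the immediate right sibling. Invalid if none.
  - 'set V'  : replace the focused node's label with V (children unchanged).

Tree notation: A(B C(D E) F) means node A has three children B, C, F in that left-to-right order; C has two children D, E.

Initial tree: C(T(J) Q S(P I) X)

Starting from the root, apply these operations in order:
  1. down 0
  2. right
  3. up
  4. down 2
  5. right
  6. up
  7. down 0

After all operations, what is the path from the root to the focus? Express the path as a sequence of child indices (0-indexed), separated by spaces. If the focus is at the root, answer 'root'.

Answer: 0

Derivation:
Step 1 (down 0): focus=T path=0 depth=1 children=['J'] left=[] right=['Q', 'S', 'X'] parent=C
Step 2 (right): focus=Q path=1 depth=1 children=[] left=['T'] right=['S', 'X'] parent=C
Step 3 (up): focus=C path=root depth=0 children=['T', 'Q', 'S', 'X'] (at root)
Step 4 (down 2): focus=S path=2 depth=1 children=['P', 'I'] left=['T', 'Q'] right=['X'] parent=C
Step 5 (right): focus=X path=3 depth=1 children=[] left=['T', 'Q', 'S'] right=[] parent=C
Step 6 (up): focus=C path=root depth=0 children=['T', 'Q', 'S', 'X'] (at root)
Step 7 (down 0): focus=T path=0 depth=1 children=['J'] left=[] right=['Q', 'S', 'X'] parent=C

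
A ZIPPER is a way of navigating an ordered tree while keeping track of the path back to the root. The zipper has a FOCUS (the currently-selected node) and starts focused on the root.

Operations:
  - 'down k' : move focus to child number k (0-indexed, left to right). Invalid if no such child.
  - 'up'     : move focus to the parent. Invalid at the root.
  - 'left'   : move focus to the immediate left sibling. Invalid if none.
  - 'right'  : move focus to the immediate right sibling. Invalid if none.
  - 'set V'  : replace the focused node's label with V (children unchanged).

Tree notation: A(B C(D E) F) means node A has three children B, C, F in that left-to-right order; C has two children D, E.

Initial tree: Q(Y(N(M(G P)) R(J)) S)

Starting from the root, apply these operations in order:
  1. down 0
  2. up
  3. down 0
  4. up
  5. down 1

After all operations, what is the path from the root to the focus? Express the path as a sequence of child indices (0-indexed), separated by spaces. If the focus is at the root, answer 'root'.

Step 1 (down 0): focus=Y path=0 depth=1 children=['N', 'R'] left=[] right=['S'] parent=Q
Step 2 (up): focus=Q path=root depth=0 children=['Y', 'S'] (at root)
Step 3 (down 0): focus=Y path=0 depth=1 children=['N', 'R'] left=[] right=['S'] parent=Q
Step 4 (up): focus=Q path=root depth=0 children=['Y', 'S'] (at root)
Step 5 (down 1): focus=S path=1 depth=1 children=[] left=['Y'] right=[] parent=Q

Answer: 1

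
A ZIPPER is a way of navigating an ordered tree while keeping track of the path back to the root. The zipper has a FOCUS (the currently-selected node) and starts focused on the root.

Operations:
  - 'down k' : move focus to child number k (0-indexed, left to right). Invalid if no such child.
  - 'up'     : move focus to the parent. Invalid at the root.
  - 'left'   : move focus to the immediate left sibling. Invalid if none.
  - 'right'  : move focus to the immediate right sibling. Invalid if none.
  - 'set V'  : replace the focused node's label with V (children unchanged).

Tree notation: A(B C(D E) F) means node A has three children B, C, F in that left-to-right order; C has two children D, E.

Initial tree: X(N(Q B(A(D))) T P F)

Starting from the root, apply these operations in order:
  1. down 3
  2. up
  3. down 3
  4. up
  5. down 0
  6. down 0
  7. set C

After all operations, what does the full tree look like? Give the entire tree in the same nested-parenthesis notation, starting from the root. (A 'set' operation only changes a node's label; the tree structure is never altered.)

Answer: X(N(C B(A(D))) T P F)

Derivation:
Step 1 (down 3): focus=F path=3 depth=1 children=[] left=['N', 'T', 'P'] right=[] parent=X
Step 2 (up): focus=X path=root depth=0 children=['N', 'T', 'P', 'F'] (at root)
Step 3 (down 3): focus=F path=3 depth=1 children=[] left=['N', 'T', 'P'] right=[] parent=X
Step 4 (up): focus=X path=root depth=0 children=['N', 'T', 'P', 'F'] (at root)
Step 5 (down 0): focus=N path=0 depth=1 children=['Q', 'B'] left=[] right=['T', 'P', 'F'] parent=X
Step 6 (down 0): focus=Q path=0/0 depth=2 children=[] left=[] right=['B'] parent=N
Step 7 (set C): focus=C path=0/0 depth=2 children=[] left=[] right=['B'] parent=N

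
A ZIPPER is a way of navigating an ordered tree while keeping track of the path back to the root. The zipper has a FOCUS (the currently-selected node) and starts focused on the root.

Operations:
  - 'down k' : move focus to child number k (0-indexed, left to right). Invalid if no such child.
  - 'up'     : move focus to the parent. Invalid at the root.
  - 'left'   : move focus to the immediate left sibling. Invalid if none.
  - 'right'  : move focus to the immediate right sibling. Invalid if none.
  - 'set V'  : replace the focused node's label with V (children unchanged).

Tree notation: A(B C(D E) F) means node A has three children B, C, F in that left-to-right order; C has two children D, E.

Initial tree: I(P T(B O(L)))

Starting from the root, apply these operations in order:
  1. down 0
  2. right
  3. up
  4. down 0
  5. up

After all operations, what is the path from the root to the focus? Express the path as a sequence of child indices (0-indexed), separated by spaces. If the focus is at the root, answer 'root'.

Step 1 (down 0): focus=P path=0 depth=1 children=[] left=[] right=['T'] parent=I
Step 2 (right): focus=T path=1 depth=1 children=['B', 'O'] left=['P'] right=[] parent=I
Step 3 (up): focus=I path=root depth=0 children=['P', 'T'] (at root)
Step 4 (down 0): focus=P path=0 depth=1 children=[] left=[] right=['T'] parent=I
Step 5 (up): focus=I path=root depth=0 children=['P', 'T'] (at root)

Answer: root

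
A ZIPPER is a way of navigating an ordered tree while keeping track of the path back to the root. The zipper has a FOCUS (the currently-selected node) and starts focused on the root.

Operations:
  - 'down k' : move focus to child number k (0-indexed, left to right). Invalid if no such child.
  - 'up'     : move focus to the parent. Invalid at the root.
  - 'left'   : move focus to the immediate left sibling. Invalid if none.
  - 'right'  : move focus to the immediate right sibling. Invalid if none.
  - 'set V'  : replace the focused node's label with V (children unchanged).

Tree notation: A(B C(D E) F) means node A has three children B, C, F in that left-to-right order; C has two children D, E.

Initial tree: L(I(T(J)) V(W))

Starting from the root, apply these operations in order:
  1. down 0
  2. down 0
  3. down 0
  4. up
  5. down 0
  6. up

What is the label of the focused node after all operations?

Answer: T

Derivation:
Step 1 (down 0): focus=I path=0 depth=1 children=['T'] left=[] right=['V'] parent=L
Step 2 (down 0): focus=T path=0/0 depth=2 children=['J'] left=[] right=[] parent=I
Step 3 (down 0): focus=J path=0/0/0 depth=3 children=[] left=[] right=[] parent=T
Step 4 (up): focus=T path=0/0 depth=2 children=['J'] left=[] right=[] parent=I
Step 5 (down 0): focus=J path=0/0/0 depth=3 children=[] left=[] right=[] parent=T
Step 6 (up): focus=T path=0/0 depth=2 children=['J'] left=[] right=[] parent=I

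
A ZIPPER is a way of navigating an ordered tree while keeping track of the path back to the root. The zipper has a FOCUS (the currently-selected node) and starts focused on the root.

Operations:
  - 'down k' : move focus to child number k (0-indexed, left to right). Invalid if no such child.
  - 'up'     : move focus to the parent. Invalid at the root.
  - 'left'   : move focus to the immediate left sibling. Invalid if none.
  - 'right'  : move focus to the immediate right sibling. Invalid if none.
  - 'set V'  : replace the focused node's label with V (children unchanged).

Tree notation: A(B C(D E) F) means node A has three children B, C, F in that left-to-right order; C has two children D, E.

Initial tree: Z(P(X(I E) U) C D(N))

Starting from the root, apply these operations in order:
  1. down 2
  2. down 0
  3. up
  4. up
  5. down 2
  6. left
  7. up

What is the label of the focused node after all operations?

Step 1 (down 2): focus=D path=2 depth=1 children=['N'] left=['P', 'C'] right=[] parent=Z
Step 2 (down 0): focus=N path=2/0 depth=2 children=[] left=[] right=[] parent=D
Step 3 (up): focus=D path=2 depth=1 children=['N'] left=['P', 'C'] right=[] parent=Z
Step 4 (up): focus=Z path=root depth=0 children=['P', 'C', 'D'] (at root)
Step 5 (down 2): focus=D path=2 depth=1 children=['N'] left=['P', 'C'] right=[] parent=Z
Step 6 (left): focus=C path=1 depth=1 children=[] left=['P'] right=['D'] parent=Z
Step 7 (up): focus=Z path=root depth=0 children=['P', 'C', 'D'] (at root)

Answer: Z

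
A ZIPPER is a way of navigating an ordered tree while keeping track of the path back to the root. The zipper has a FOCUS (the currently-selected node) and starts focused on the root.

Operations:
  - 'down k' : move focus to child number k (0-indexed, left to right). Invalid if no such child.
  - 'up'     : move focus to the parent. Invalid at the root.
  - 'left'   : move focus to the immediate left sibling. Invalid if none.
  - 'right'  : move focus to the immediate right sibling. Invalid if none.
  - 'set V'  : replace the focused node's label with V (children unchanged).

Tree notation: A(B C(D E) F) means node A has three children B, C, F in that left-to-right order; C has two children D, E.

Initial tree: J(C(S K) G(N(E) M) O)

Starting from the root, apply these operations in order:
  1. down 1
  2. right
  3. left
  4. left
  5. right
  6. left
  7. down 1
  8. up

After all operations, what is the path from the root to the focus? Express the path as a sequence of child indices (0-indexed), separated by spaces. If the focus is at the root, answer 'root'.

Answer: 0

Derivation:
Step 1 (down 1): focus=G path=1 depth=1 children=['N', 'M'] left=['C'] right=['O'] parent=J
Step 2 (right): focus=O path=2 depth=1 children=[] left=['C', 'G'] right=[] parent=J
Step 3 (left): focus=G path=1 depth=1 children=['N', 'M'] left=['C'] right=['O'] parent=J
Step 4 (left): focus=C path=0 depth=1 children=['S', 'K'] left=[] right=['G', 'O'] parent=J
Step 5 (right): focus=G path=1 depth=1 children=['N', 'M'] left=['C'] right=['O'] parent=J
Step 6 (left): focus=C path=0 depth=1 children=['S', 'K'] left=[] right=['G', 'O'] parent=J
Step 7 (down 1): focus=K path=0/1 depth=2 children=[] left=['S'] right=[] parent=C
Step 8 (up): focus=C path=0 depth=1 children=['S', 'K'] left=[] right=['G', 'O'] parent=J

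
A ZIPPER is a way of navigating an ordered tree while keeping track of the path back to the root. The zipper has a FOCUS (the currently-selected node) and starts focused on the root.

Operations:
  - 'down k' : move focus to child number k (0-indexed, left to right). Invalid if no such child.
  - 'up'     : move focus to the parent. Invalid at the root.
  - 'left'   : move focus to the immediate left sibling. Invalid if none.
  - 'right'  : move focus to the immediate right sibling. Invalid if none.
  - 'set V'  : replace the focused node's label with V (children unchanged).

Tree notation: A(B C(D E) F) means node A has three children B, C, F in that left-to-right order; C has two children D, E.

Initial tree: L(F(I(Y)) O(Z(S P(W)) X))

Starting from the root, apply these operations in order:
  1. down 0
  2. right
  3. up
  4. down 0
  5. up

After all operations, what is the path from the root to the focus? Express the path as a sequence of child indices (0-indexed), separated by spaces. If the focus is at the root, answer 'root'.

Answer: root

Derivation:
Step 1 (down 0): focus=F path=0 depth=1 children=['I'] left=[] right=['O'] parent=L
Step 2 (right): focus=O path=1 depth=1 children=['Z', 'X'] left=['F'] right=[] parent=L
Step 3 (up): focus=L path=root depth=0 children=['F', 'O'] (at root)
Step 4 (down 0): focus=F path=0 depth=1 children=['I'] left=[] right=['O'] parent=L
Step 5 (up): focus=L path=root depth=0 children=['F', 'O'] (at root)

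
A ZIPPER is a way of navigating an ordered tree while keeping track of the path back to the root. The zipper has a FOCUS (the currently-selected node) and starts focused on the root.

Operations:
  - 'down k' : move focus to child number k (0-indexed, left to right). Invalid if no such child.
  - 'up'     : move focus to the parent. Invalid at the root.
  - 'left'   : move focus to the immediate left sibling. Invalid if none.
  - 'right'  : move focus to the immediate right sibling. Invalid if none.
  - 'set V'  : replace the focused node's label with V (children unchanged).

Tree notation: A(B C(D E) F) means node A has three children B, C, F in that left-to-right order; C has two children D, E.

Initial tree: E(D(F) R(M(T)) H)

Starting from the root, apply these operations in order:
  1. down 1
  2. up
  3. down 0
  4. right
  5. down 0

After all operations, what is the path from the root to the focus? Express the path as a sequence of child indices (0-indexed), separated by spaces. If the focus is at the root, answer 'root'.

Answer: 1 0

Derivation:
Step 1 (down 1): focus=R path=1 depth=1 children=['M'] left=['D'] right=['H'] parent=E
Step 2 (up): focus=E path=root depth=0 children=['D', 'R', 'H'] (at root)
Step 3 (down 0): focus=D path=0 depth=1 children=['F'] left=[] right=['R', 'H'] parent=E
Step 4 (right): focus=R path=1 depth=1 children=['M'] left=['D'] right=['H'] parent=E
Step 5 (down 0): focus=M path=1/0 depth=2 children=['T'] left=[] right=[] parent=R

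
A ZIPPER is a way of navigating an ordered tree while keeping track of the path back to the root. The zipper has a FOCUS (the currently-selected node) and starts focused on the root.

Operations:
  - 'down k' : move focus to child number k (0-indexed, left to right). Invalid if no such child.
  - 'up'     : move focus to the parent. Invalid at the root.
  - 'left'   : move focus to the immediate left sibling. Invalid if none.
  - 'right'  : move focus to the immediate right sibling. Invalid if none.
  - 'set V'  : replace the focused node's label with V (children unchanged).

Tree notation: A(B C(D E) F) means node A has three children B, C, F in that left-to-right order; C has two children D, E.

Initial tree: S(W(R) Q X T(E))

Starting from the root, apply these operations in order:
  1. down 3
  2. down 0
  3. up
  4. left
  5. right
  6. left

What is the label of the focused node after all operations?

Step 1 (down 3): focus=T path=3 depth=1 children=['E'] left=['W', 'Q', 'X'] right=[] parent=S
Step 2 (down 0): focus=E path=3/0 depth=2 children=[] left=[] right=[] parent=T
Step 3 (up): focus=T path=3 depth=1 children=['E'] left=['W', 'Q', 'X'] right=[] parent=S
Step 4 (left): focus=X path=2 depth=1 children=[] left=['W', 'Q'] right=['T'] parent=S
Step 5 (right): focus=T path=3 depth=1 children=['E'] left=['W', 'Q', 'X'] right=[] parent=S
Step 6 (left): focus=X path=2 depth=1 children=[] left=['W', 'Q'] right=['T'] parent=S

Answer: X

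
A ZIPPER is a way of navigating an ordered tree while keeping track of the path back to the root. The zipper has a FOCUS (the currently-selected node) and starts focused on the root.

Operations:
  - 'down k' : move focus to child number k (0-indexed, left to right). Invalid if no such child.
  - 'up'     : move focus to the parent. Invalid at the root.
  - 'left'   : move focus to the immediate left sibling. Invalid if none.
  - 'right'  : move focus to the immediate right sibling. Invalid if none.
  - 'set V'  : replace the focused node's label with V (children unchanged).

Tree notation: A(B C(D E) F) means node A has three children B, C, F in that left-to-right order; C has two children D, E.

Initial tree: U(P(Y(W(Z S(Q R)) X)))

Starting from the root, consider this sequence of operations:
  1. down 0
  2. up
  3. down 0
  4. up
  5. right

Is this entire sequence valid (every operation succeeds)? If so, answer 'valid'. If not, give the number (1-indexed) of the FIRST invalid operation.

Step 1 (down 0): focus=P path=0 depth=1 children=['Y'] left=[] right=[] parent=U
Step 2 (up): focus=U path=root depth=0 children=['P'] (at root)
Step 3 (down 0): focus=P path=0 depth=1 children=['Y'] left=[] right=[] parent=U
Step 4 (up): focus=U path=root depth=0 children=['P'] (at root)
Step 5 (right): INVALID

Answer: 5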